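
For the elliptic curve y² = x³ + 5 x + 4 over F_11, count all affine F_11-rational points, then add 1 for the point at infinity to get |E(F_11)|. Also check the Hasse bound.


Affine points = {(0, 2), (0, 9), (2, 0), (4, 0), (5, 0), (10, 3), (10, 8)}; affine count = 7; |E(F_11)| = 8.

Discriminant check: Δ ∝ 4a³ + 27b² = 4·5³ + 27·4² = 4·125 + 27·16 ≡ 8 (mod 11). Nonzero ⇒ E is nonsingular.
For each x ∈ F_11, compute rhs = x³ + 5·x + 4 mod 11, then count y ∈ F_11 with y² ≡ rhs.
  x = 0: rhs = 4, matching y values: 2, 9 (2 points).
  x = 1: rhs = 10, matching y values: none (0 points).
  x = 2: rhs = 0, matching y values: 0 (1 points).
  x = 3: rhs = 2, matching y values: none (0 points).
  x = 4: rhs = 0, matching y values: 0 (1 points).
  x = 5: rhs = 0, matching y values: 0 (1 points).
  x = 6: rhs = 8, matching y values: none (0 points).
  x = 7: rhs = 8, matching y values: none (0 points).
  x = 8: rhs = 6, matching y values: none (0 points).
  x = 9: rhs = 8, matching y values: none (0 points).
  x = 10: rhs = 9, matching y values: 3, 8 (2 points).
Total affine count: 7.
Full point count |E(F_11)| = 7 + 1 = 8.
Hasse bound: |8 − (11+1)| = |-4| = 4 ≤ 2√11 ≈ 6.6332 ✓.


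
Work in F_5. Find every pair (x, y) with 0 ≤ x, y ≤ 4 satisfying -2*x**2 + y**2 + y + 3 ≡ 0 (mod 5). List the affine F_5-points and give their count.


Affine F_5-points: {(0, 1), (0, 3), (2, 0), (2, 4), (3, 0), (3, 4)}; count = 6.

For each of the 25 pairs (x, y) ∈ F_5², evaluate f(x, y) mod 5. Record the zeros.
  x = 0: [0↦3, 1↦0, 2↦4, 3↦0, 4↦3]  zeros at y ∈ {1, 3}
  x = 1: [0↦1, 1↦3, 2↦2, 3↦3, 4↦1]  zeros at y ∈ ∅
  x = 2: [0↦0, 1↦2, 2↦1, 3↦2, 4↦0]  zeros at y ∈ {0, 4}
  x = 3: [0↦0, 1↦2, 2↦1, 3↦2, 4↦0]  zeros at y ∈ {0, 4}
  x = 4: [0↦1, 1↦3, 2↦2, 3↦3, 4↦1]  zeros at y ∈ ∅
Collecting zeros: affine points = {(0, 1), (0, 3), (2, 0), (2, 4), (3, 0), (3, 4)}.
Total count |C(F_5)_aff| = 6.


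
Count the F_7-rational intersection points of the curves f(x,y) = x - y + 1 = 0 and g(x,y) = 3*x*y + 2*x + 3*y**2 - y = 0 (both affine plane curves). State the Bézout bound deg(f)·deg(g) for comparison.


Common zeros: ∅; count = 0; Bézout bound = 2.

deg(f) = 1, deg(g) = 2, so Bézout bound = 2.
Scan x ∈ F_7. For each x, list the y ∈ F_7 with f(x, y) ≡ 0 and those with g(x, y) ≡ 0 (mod 7); the common zeros in that column are the intersection.
  x = 0: f ≡ 0 at y ∈ {1}; g ≡ 0 at y ∈ {0, 5}; common: ∅.
  x = 1: f ≡ 0 at y ∈ {2}; g ≡ 0 at y ∈ {1, 3}; common: ∅.
  x = 2: f ≡ 0 at y ∈ {3}; g ≡ 0 at y ∈ ∅; common: ∅.
  x = 3: f ≡ 0 at y ∈ {4}; g ≡ 0 at y ∈ ∅; common: ∅.
  x = 4: f ≡ 0 at y ∈ {5}; g ≡ 0 at y ∈ {2, 6}; common: ∅.
  x = 5: f ≡ 0 at y ∈ {6}; g ≡ 0 at y ∈ ∅; common: ∅.
  x = 6: f ≡ 0 at y ∈ {0}; g ≡ 0 at y ∈ ∅; common: ∅.
Collecting: common zeros = ∅, so the count is 0.
Comparison with the Bézout bound: 0 ≤ 2 = deg(f)·deg(g), as expected for curves with no common component (the affine F_7-count falls short of the bound because intersections may lie at infinity, over extension fields, or carry multiplicity).


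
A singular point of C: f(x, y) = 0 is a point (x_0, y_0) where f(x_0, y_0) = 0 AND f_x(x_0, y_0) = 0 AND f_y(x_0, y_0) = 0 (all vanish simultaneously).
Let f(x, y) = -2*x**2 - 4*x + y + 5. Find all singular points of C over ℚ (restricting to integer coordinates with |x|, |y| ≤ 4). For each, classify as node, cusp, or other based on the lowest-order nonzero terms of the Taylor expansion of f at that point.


No singular points in the scanned grid; C is smooth there.

Compute partial derivatives:
  f_x = -4*x - 4.
  f_y = 1.
f_y = 1 is a nonzero constant, so f_y never vanishes: no point (x, y) can satisfy f = f_x = f_y = 0. In particular no (x, y) ∈ {−4, ..., 4}² is singular; the curve is smooth.


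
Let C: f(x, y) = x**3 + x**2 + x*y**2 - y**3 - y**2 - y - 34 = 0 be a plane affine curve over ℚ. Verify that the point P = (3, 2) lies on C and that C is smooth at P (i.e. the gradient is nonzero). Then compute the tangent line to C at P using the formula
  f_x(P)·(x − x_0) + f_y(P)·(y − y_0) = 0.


Tangent line at P: 37*x - 5*y - 101 = 0.

Step 1: f(3, 2) = 0, so P lies on C.
Step 2: partial derivatives
  f_x(x, y) = 3*x**2 + 2*x + y**2, f_y(x, y) = 2*x*y - 3*y**2 - 2*y - 1.
  f_x(P) = 37, f_y(P) = -5 (gradient nonzero, so P is smooth).
Step 3: tangent line at P: 37·(x − 3) + -5·(y − 2) = 0.
Expanding: 37*x - 5*y - 101 = 0.


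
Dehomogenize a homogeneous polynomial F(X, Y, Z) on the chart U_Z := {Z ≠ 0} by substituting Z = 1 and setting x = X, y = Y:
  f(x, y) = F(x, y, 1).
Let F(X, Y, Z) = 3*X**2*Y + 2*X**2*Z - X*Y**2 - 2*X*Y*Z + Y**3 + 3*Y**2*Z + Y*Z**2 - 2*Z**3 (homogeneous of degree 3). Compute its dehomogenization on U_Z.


f(x, y) = 3*x**2*y + 2*x**2 - x*y**2 - 2*x*y + y**3 + 3*y**2 + y - 2

On U_Z we set Z = 1. Each monomial c·X^i·Y^j·Z^k in F becomes c·x^i·y^j·1^k = c·x^i·y^j.
Substituting Z = 1: F(X, Y, 1) = 3*x**2*y + 2*x**2 - x*y**2 - 2*x*y + y**3 + 3*y**2 + y - 2.
Note: deg(f) ≤ deg(F) = 3; strict inequality happens when F is divisible by Z (lost terms).


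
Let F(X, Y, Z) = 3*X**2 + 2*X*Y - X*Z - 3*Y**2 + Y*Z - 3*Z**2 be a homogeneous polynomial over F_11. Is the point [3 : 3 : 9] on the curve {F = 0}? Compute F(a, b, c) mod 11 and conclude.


F(3,3,9) ≡ 6 (mod 11); P is NOT on the curve.

Evaluate F(3, 3, 9) term-by-term (mod 11).
  3*X**2 ↦ 3·9·1·1 = 27
  2*X*Y ↦ 2·3·3·1 = 18
  -X*Z ↦ -1·3·1·9 = -27
  -3*Y**2 ↦ -3·1·9·1 = -27
  Y*Z ↦ 1·1·3·9 = 27
  -3*Z**2 ↦ -3·1·1·81 = -243
Sum: F(3, 3, 9) = (27) + (18) + (-27) + (-27) + (27) + (-243) = -225.
Reducing mod 11: -225 ≡ 6 (mod 11).
Since F(a, b, c) ≡ 6 ≠ 0 (mod 11), P does NOT lie on the curve.


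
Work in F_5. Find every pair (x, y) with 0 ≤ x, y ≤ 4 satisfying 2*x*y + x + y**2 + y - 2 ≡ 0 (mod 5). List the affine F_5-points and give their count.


Affine F_5-points: {(0, 1), (0, 3), (2, 0), (3, 4)}; count = 4.

For each of the 25 pairs (x, y) ∈ F_5², evaluate f(x, y) mod 5. Record the zeros.
  x = 0: [0↦3, 1↦0, 2↦4, 3↦0, 4↦3]  zeros at y ∈ {1, 3}
  x = 1: [0↦4, 1↦3, 2↦4, 3↦2, 4↦2]  zeros at y ∈ ∅
  x = 2: [0↦0, 1↦1, 2↦4, 3↦4, 4↦1]  zeros at y ∈ {0}
  x = 3: [0↦1, 1↦4, 2↦4, 3↦1, 4↦0]  zeros at y ∈ {4}
  x = 4: [0↦2, 1↦2, 2↦4, 3↦3, 4↦4]  zeros at y ∈ ∅
Collecting zeros: affine points = {(0, 1), (0, 3), (2, 0), (3, 4)}.
Total count |C(F_5)_aff| = 4.


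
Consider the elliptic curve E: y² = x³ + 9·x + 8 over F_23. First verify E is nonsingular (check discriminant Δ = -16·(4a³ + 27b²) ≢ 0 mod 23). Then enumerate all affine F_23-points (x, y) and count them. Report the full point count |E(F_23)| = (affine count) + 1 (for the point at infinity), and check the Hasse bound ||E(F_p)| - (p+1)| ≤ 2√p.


Affine points = {(0, 10), (0, 13), (1, 8), (1, 15), (3, 4), (3, 19), (4, 4), (4, 19), (6, 5), (6, 18), (7, 0), (9, 6), (9, 17), (11, 9), (11, 14), (12, 2), (12, 21), (14, 7), (14, 16), (16, 4), (16, 19), (19, 0), (20, 0)}; affine count = 23; |E(F_23)| = 24.

Discriminant check: Δ ∝ 4a³ + 27b² = 4·9³ + 27·8² = 4·729 + 27·64 ≡ 21 (mod 23). Nonzero ⇒ E is nonsingular.
For each x ∈ F_23, compute rhs = x³ + 9·x + 8 mod 23, then count y ∈ F_23 with y² ≡ rhs.
  x = 0: rhs = 8, matching y values: 10, 13 (2 points).
  x = 1: rhs = 18, matching y values: 8, 15 (2 points).
  x = 2: rhs = 11, matching y values: none (0 points).
  x = 3: rhs = 16, matching y values: 4, 19 (2 points).
  x = 4: rhs = 16, matching y values: 4, 19 (2 points).
  x = 5: rhs = 17, matching y values: none (0 points).
  x = 6: rhs = 2, matching y values: 5, 18 (2 points).
  x = 7: rhs = 0, matching y values: 0 (1 points).
  x = 8: rhs = 17, matching y values: none (0 points).
  x = 9: rhs = 13, matching y values: 6, 17 (2 points).
  x = 10: rhs = 17, matching y values: none (0 points).
  x = 11: rhs = 12, matching y values: 9, 14 (2 points).
  x = 12: rhs = 4, matching y values: 2, 21 (2 points).
  x = 13: rhs = 22, matching y values: none (0 points).
  x = 14: rhs = 3, matching y values: 7, 16 (2 points).
  x = 15: rhs = 22, matching y values: none (0 points).
  x = 16: rhs = 16, matching y values: 4, 19 (2 points).
  x = 17: rhs = 14, matching y values: none (0 points).
  x = 18: rhs = 22, matching y values: none (0 points).
  x = 19: rhs = 0, matching y values: 0 (1 points).
  x = 20: rhs = 0, matching y values: 0 (1 points).
  x = 21: rhs = 5, matching y values: none (0 points).
  x = 22: rhs = 21, matching y values: none (0 points).
Total affine count: 23.
Full point count |E(F_23)| = 23 + 1 = 24.
Hasse bound: |24 − (23+1)| = |0| = 0 ≤ 2√23 ≈ 9.5917 ✓.


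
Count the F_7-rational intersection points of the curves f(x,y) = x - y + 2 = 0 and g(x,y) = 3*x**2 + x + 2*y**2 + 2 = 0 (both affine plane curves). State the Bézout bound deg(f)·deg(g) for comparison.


Common zeros: {(4, 6)}; count = 1; Bézout bound = 2.

deg(f) = 1, deg(g) = 2, so Bézout bound = 2.
Scan x ∈ F_7. For each x, list the y ∈ F_7 with f(x, y) ≡ 0 and those with g(x, y) ≡ 0 (mod 7); the common zeros in that column are the intersection.
  x = 0: f ≡ 0 at y ∈ {2}; g ≡ 0 at y ∈ ∅; common: ∅.
  x = 1: f ≡ 0 at y ∈ {3}; g ≡ 0 at y ∈ {2, 5}; common: ∅.
  x = 2: f ≡ 0 at y ∈ {4}; g ≡ 0 at y ∈ ∅; common: ∅.
  x = 3: f ≡ 0 at y ∈ {5}; g ≡ 0 at y ∈ ∅; common: ∅.
  x = 4: f ≡ 0 at y ∈ {6}; g ≡ 0 at y ∈ {1, 6}; common: {6}.
  x = 5: f ≡ 0 at y ∈ {0}; g ≡ 0 at y ∈ {1, 6}; common: ∅.
  x = 6: f ≡ 0 at y ∈ {1}; g ≡ 0 at y ∈ ∅; common: ∅.
Collecting: common zeros = {(4, 6)}, so the count is 1.
Comparison with the Bézout bound: 1 ≤ 2 = deg(f)·deg(g), as expected for curves with no common component (the affine F_7-count falls short of the bound because intersections may lie at infinity, over extension fields, or carry multiplicity).


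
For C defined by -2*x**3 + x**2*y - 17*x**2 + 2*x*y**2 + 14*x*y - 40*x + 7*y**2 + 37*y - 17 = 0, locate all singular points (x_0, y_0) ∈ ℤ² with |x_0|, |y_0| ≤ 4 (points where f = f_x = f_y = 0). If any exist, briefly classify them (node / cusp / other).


Singular points: {(-3, -2)}; classification: node.

Compute partial derivatives:
  f_x = -6*x**2 + 2*x*y - 34*x + 2*y**2 + 14*y - 40.
  f_y = x**2 + 4*x*y + 14*x + 14*y + 37.
Scan x_0 ∈ {−4, ..., 4}. For each x_0, f_y(x_0, y) is a polynomial in y; find its integer roots y ∈ {−4, ..., 4}, then test f_x and f at those candidates.
  x = -4: f_y(-4, y) = -2*y - 3; no integer root y with |y| ≤ 4.
  x = -3: f_y(-3, y) = 2*y + 4; vanishes at y ∈ {-2}. (-3, -2): f_x = 0, f = 0 — SINGULAR.
  x = -2: f_y(-2, y) = 6*y + 13; no integer root y with |y| ≤ 4.
  x = -1: f_y(-1, y) = 10*y + 24; no integer root y with |y| ≤ 4.
  x = 0: f_y(0, y) = 14*y + 37; no integer root y with |y| ≤ 4.
  x = 1: f_y(1, y) = 18*y + 52; no integer root y with |y| ≤ 4.
  x = 2: f_y(2, y) = 22*y + 69; no integer root y with |y| ≤ 4.
  x = 3: f_y(3, y) = 26*y + 88; no integer root y with |y| ≤ 4.
  x = 4: f_y(4, y) = 30*y + 109; no integer root y with |y| ≤ 4.
Only singular point on the grid: (-3, -2).
Classify: substitute x = -3 + u, y = -2 + v and expand: f = -2*u**3 + u**2*v - u**2 + 2*u*v**2 + v**2.
No constant or linear terms (consistent with a singular point). Quadratic part: -u**2 + v**2. Cubic part: -2*u**3 + u**2*v + 2*u*v**2.
The quadratic part v**2 - u**2 = (v − u)(v + u) splits into two distinct linear factors, so there are two distinct tangent lines y − -2 = ±(x − -3) — this is a node (ordinary double point).
Classification: node.


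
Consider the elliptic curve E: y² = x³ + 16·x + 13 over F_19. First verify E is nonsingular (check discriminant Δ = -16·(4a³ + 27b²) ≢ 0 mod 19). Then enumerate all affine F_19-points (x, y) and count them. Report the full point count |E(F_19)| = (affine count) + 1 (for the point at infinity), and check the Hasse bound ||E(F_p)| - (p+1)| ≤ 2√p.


Affine points = {(1, 7), (1, 12), (5, 3), (5, 16), (8, 8), (8, 11), (11, 0), (13, 9), (13, 10), (14, 6), (14, 13), (17, 7), (17, 12)}; affine count = 13; |E(F_19)| = 14.

Discriminant check: Δ ∝ 4a³ + 27b² = 4·16³ + 27·13² = 4·4096 + 27·169 ≡ 9 (mod 19). Nonzero ⇒ E is nonsingular.
For each x ∈ F_19, compute rhs = x³ + 16·x + 13 mod 19, then count y ∈ F_19 with y² ≡ rhs.
  x = 0: rhs = 13, matching y values: none (0 points).
  x = 1: rhs = 11, matching y values: 7, 12 (2 points).
  x = 2: rhs = 15, matching y values: none (0 points).
  x = 3: rhs = 12, matching y values: none (0 points).
  x = 4: rhs = 8, matching y values: none (0 points).
  x = 5: rhs = 9, matching y values: 3, 16 (2 points).
  x = 6: rhs = 2, matching y values: none (0 points).
  x = 7: rhs = 12, matching y values: none (0 points).
  x = 8: rhs = 7, matching y values: 8, 11 (2 points).
  x = 9: rhs = 12, matching y values: none (0 points).
  x = 10: rhs = 14, matching y values: none (0 points).
  x = 11: rhs = 0, matching y values: 0 (1 points).
  x = 12: rhs = 14, matching y values: none (0 points).
  x = 13: rhs = 5, matching y values: 9, 10 (2 points).
  x = 14: rhs = 17, matching y values: 6, 13 (2 points).
  x = 15: rhs = 18, matching y values: none (0 points).
  x = 16: rhs = 14, matching y values: none (0 points).
  x = 17: rhs = 11, matching y values: 7, 12 (2 points).
  x = 18: rhs = 15, matching y values: none (0 points).
Total affine count: 13.
Full point count |E(F_19)| = 13 + 1 = 14.
Hasse bound: |14 − (19+1)| = |-6| = 6 ≤ 2√19 ≈ 8.7178 ✓.


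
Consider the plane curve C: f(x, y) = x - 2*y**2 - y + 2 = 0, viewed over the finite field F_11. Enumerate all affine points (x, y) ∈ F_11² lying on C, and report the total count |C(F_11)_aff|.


Affine F_11-points: {(1, 1), (1, 4), (2, 8), (4, 7), (4, 9), (8, 2), (8, 3), (9, 0), (9, 5), (10, 6), (10, 10)}; count = 11.

For each of the 121 pairs (x, y) ∈ F_11², evaluate f(x, y) mod 11. Record the zeros.
  x = 0: [0↦2, 1↦10, 2↦3, 3↦3, 4↦10, 5↦2, 6↦1, 7↦7, 8↦9, 9↦7, 10↦1]  zeros at y ∈ ∅
  x = 1: [0↦3, 1↦0, 2↦4, 3↦4, 4↦0, 5↦3, 6↦2, 7↦8, 8↦10, 9↦8, 10↦2]  zeros at y ∈ {1, 4}
  x = 2: [0↦4, 1↦1, 2↦5, 3↦5, 4↦1, 5↦4, 6↦3, 7↦9, 8↦0, 9↦9, 10↦3]  zeros at y ∈ {8}
  x = 3: [0↦5, 1↦2, 2↦6, 3↦6, 4↦2, 5↦5, 6↦4, 7↦10, 8↦1, 9↦10, 10↦4]  zeros at y ∈ ∅
  x = 4: [0↦6, 1↦3, 2↦7, 3↦7, 4↦3, 5↦6, 6↦5, 7↦0, 8↦2, 9↦0, 10↦5]  zeros at y ∈ {7, 9}
  x = 5: [0↦7, 1↦4, 2↦8, 3↦8, 4↦4, 5↦7, 6↦6, 7↦1, 8↦3, 9↦1, 10↦6]  zeros at y ∈ ∅
  x = 6: [0↦8, 1↦5, 2↦9, 3↦9, 4↦5, 5↦8, 6↦7, 7↦2, 8↦4, 9↦2, 10↦7]  zeros at y ∈ ∅
  x = 7: [0↦9, 1↦6, 2↦10, 3↦10, 4↦6, 5↦9, 6↦8, 7↦3, 8↦5, 9↦3, 10↦8]  zeros at y ∈ ∅
  x = 8: [0↦10, 1↦7, 2↦0, 3↦0, 4↦7, 5↦10, 6↦9, 7↦4, 8↦6, 9↦4, 10↦9]  zeros at y ∈ {2, 3}
  x = 9: [0↦0, 1↦8, 2↦1, 3↦1, 4↦8, 5↦0, 6↦10, 7↦5, 8↦7, 9↦5, 10↦10]  zeros at y ∈ {0, 5}
  x = 10: [0↦1, 1↦9, 2↦2, 3↦2, 4↦9, 5↦1, 6↦0, 7↦6, 8↦8, 9↦6, 10↦0]  zeros at y ∈ {6, 10}
Collecting zeros: affine points = {(1, 1), (1, 4), (2, 8), (4, 7), (4, 9), (8, 2), (8, 3), (9, 0), (9, 5), (10, 6), (10, 10)}.
Total count |C(F_11)_aff| = 11.


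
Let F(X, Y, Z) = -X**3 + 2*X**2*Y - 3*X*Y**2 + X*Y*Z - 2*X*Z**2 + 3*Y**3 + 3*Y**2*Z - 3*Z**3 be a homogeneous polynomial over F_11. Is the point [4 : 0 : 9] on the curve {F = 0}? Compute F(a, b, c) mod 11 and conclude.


F(4,0,9) ≡ 5 (mod 11); P is NOT on the curve.

Evaluate F(4, 0, 9) term-by-term (mod 11).
  -X**3 ↦ -1·64·1·1 = -64
  2*X**2*Y ↦ 2·16·0·1 = 0
  -3*X*Y**2 ↦ -3·4·0·1 = 0
  X*Y*Z ↦ 1·4·0·9 = 0
  -2*X*Z**2 ↦ -2·4·1·81 = -648
  3*Y**3 ↦ 3·1·0·1 = 0
  3*Y**2*Z ↦ 3·1·0·9 = 0
  -3*Z**3 ↦ -3·1·1·729 = -2187
Sum: F(4, 0, 9) = (-64) + (0) + (0) + (0) + (-648) + (0) + (0) + (-2187) = -2899.
Reducing mod 11: -2899 ≡ 5 (mod 11).
Since F(a, b, c) ≡ 5 ≠ 0 (mod 11), P does NOT lie on the curve.


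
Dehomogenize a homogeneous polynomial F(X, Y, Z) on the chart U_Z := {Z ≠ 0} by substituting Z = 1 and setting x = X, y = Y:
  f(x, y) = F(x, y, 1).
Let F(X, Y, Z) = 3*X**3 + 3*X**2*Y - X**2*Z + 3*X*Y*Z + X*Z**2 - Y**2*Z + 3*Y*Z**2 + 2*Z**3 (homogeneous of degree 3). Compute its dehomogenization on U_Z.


f(x, y) = 3*x**3 + 3*x**2*y - x**2 + 3*x*y + x - y**2 + 3*y + 2

On U_Z we set Z = 1. Each monomial c·X^i·Y^j·Z^k in F becomes c·x^i·y^j·1^k = c·x^i·y^j.
Substituting Z = 1: F(X, Y, 1) = 3*x**3 + 3*x**2*y - x**2 + 3*x*y + x - y**2 + 3*y + 2.
Note: deg(f) ≤ deg(F) = 3; strict inequality happens when F is divisible by Z (lost terms).


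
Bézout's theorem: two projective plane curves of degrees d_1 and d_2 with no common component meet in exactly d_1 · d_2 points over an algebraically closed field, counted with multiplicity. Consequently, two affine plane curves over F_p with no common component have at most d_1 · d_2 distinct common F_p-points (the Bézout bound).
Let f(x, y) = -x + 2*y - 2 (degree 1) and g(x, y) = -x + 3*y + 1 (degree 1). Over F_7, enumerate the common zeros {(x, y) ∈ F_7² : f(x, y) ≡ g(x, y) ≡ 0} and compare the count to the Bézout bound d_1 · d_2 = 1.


Common zeros: {(6, 4)}; count = 1; Bézout bound = 1.

deg(f) = 1, deg(g) = 1, so Bézout bound = 1.
Scan x ∈ F_7. For each x, list the y ∈ F_7 with f(x, y) ≡ 0 and those with g(x, y) ≡ 0 (mod 7); the common zeros in that column are the intersection.
  x = 0: f ≡ 0 at y ∈ {1}; g ≡ 0 at y ∈ {2}; common: ∅.
  x = 1: f ≡ 0 at y ∈ {5}; g ≡ 0 at y ∈ {0}; common: ∅.
  x = 2: f ≡ 0 at y ∈ {2}; g ≡ 0 at y ∈ {5}; common: ∅.
  x = 3: f ≡ 0 at y ∈ {6}; g ≡ 0 at y ∈ {3}; common: ∅.
  x = 4: f ≡ 0 at y ∈ {3}; g ≡ 0 at y ∈ {1}; common: ∅.
  x = 5: f ≡ 0 at y ∈ {0}; g ≡ 0 at y ∈ {6}; common: ∅.
  x = 6: f ≡ 0 at y ∈ {4}; g ≡ 0 at y ∈ {4}; common: {4}.
Collecting: common zeros = {(6, 4)}, so the count is 1.
Comparison with the Bézout bound: 1 ≤ 1 = deg(f)·deg(g), as expected for curves with no common component (the bound is attained).


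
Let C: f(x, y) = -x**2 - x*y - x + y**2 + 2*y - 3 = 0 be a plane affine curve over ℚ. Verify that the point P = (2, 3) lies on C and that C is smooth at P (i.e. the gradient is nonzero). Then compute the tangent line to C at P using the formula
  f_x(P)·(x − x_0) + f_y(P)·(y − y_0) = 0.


Tangent line at P: -8*x + 6*y - 2 = 0.

Step 1: f(2, 3) = 0, so P lies on C.
Step 2: partial derivatives
  f_x(x, y) = -2*x - y - 1, f_y(x, y) = -x + 2*y + 2.
  f_x(P) = -8, f_y(P) = 6 (gradient nonzero, so P is smooth).
Step 3: tangent line at P: -8·(x − 2) + 6·(y − 3) = 0.
Expanding: -8*x + 6*y - 2 = 0.


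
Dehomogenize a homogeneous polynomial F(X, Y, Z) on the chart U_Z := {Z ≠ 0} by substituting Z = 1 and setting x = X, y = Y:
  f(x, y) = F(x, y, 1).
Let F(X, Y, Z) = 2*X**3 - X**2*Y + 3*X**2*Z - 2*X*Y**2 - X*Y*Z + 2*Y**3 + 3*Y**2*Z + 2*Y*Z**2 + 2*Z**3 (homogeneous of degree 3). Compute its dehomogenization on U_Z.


f(x, y) = 2*x**3 - x**2*y + 3*x**2 - 2*x*y**2 - x*y + 2*y**3 + 3*y**2 + 2*y + 2

On U_Z we set Z = 1. Each monomial c·X^i·Y^j·Z^k in F becomes c·x^i·y^j·1^k = c·x^i·y^j.
Substituting Z = 1: F(X, Y, 1) = 2*x**3 - x**2*y + 3*x**2 - 2*x*y**2 - x*y + 2*y**3 + 3*y**2 + 2*y + 2.
Note: deg(f) ≤ deg(F) = 3; strict inequality happens when F is divisible by Z (lost terms).


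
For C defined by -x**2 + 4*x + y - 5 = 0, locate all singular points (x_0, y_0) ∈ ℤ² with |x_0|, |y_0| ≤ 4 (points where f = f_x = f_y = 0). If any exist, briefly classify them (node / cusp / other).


No singular points in the scanned grid; C is smooth there.

Compute partial derivatives:
  f_x = 4 - 2*x.
  f_y = 1.
f_y = 1 is a nonzero constant, so f_y never vanishes: no point (x, y) can satisfy f = f_x = f_y = 0. In particular no (x, y) ∈ {−4, ..., 4}² is singular; the curve is smooth.


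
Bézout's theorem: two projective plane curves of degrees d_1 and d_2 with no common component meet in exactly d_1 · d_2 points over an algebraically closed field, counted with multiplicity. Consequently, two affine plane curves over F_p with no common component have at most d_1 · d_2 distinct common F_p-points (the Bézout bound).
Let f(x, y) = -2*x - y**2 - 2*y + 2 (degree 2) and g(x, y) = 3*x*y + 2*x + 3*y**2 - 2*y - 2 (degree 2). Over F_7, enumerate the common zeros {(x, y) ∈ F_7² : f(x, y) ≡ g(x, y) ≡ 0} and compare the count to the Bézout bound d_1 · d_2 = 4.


Common zeros: {(1, 0), (3, 1), (4, 3)}; count = 3; Bézout bound = 4.

deg(f) = 2, deg(g) = 2, so Bézout bound = 4.
Scan x ∈ F_7. For each x, list the y ∈ F_7 with f(x, y) ≡ 0 and those with g(x, y) ≡ 0 (mod 7); the common zeros in that column are the intersection.
  x = 0: f ≡ 0 at y ∈ ∅; g ≡ 0 at y ∈ {5}; common: ∅.
  x = 1: f ≡ 0 at y ∈ {0, 5}; g ≡ 0 at y ∈ {0, 2}; common: {0}.
  x = 2: f ≡ 0 at y ∈ ∅; g ≡ 0 at y ∈ ∅; common: ∅.
  x = 3: f ≡ 0 at y ∈ {1, 4}; g ≡ 0 at y ∈ {1, 6}; common: {1}.
  x = 4: f ≡ 0 at y ∈ {2, 3}; g ≡ 0 at y ∈ {3}; common: {3}.
  x = 5: f ≡ 0 at y ∈ {6}; g ≡ 0 at y ∈ ∅; common: ∅.
  x = 6: f ≡ 0 at y ∈ ∅; g ≡ 0 at y ∈ ∅; common: ∅.
Collecting: common zeros = {(1, 0), (3, 1), (4, 3)}, so the count is 3.
Comparison with the Bézout bound: 3 ≤ 4 = deg(f)·deg(g), as expected for curves with no common component (the affine F_7-count falls short of the bound because intersections may lie at infinity, over extension fields, or carry multiplicity).


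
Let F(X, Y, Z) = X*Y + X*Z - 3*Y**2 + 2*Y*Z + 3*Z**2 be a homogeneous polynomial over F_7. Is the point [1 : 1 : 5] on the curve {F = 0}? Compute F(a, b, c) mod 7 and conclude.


F(1,1,5) ≡ 4 (mod 7); P is NOT on the curve.

Evaluate F(1, 1, 5) term-by-term (mod 7).
  X*Y ↦ 1·1·1·1 = 1
  X*Z ↦ 1·1·1·5 = 5
  -3*Y**2 ↦ -3·1·1·1 = -3
  2*Y*Z ↦ 2·1·1·5 = 10
  3*Z**2 ↦ 3·1·1·25 = 75
Sum: F(1, 1, 5) = (1) + (5) + (-3) + (10) + (75) = 88.
Reducing mod 7: 88 ≡ 4 (mod 7).
Since F(a, b, c) ≡ 4 ≠ 0 (mod 7), P does NOT lie on the curve.


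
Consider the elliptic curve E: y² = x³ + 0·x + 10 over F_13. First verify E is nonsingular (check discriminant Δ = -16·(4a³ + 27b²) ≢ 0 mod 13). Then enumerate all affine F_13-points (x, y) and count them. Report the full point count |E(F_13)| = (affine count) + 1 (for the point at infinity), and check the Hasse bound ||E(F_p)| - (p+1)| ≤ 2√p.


Affine points = {(0, 6), (0, 7), (4, 3), (4, 10), (10, 3), (10, 10), (12, 3), (12, 10)}; affine count = 8; |E(F_13)| = 9.

Discriminant check: Δ ∝ 4a³ + 27b² = 4·0³ + 27·10² = 4·0 + 27·100 ≡ 9 (mod 13). Nonzero ⇒ E is nonsingular.
For each x ∈ F_13, compute rhs = x³ + 0·x + 10 mod 13, then count y ∈ F_13 with y² ≡ rhs.
  x = 0: rhs = 10, matching y values: 6, 7 (2 points).
  x = 1: rhs = 11, matching y values: none (0 points).
  x = 2: rhs = 5, matching y values: none (0 points).
  x = 3: rhs = 11, matching y values: none (0 points).
  x = 4: rhs = 9, matching y values: 3, 10 (2 points).
  x = 5: rhs = 5, matching y values: none (0 points).
  x = 6: rhs = 5, matching y values: none (0 points).
  x = 7: rhs = 2, matching y values: none (0 points).
  x = 8: rhs = 2, matching y values: none (0 points).
  x = 9: rhs = 11, matching y values: none (0 points).
  x = 10: rhs = 9, matching y values: 3, 10 (2 points).
  x = 11: rhs = 2, matching y values: none (0 points).
  x = 12: rhs = 9, matching y values: 3, 10 (2 points).
Total affine count: 8.
Full point count |E(F_13)| = 8 + 1 = 9.
Hasse bound: |9 − (13+1)| = |-5| = 5 ≤ 2√13 ≈ 7.2111 ✓.


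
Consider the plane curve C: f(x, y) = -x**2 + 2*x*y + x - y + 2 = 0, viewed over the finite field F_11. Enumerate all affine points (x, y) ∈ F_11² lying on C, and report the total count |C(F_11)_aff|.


Affine F_11-points: {(0, 2), (1, 9), (2, 0), (3, 3), (4, 3), (5, 2), (7, 9), (8, 8), (9, 8), (10, 0)}; count = 10.

For each of the 121 pairs (x, y) ∈ F_11², evaluate f(x, y) mod 11. Record the zeros.
  x = 0: [0↦2, 1↦1, 2↦0, 3↦10, 4↦9, 5↦8, 6↦7, 7↦6, 8↦5, 9↦4, 10↦3]  zeros at y ∈ {2}
  x = 1: [0↦2, 1↦3, 2↦4, 3↦5, 4↦6, 5↦7, 6↦8, 7↦9, 8↦10, 9↦0, 10↦1]  zeros at y ∈ {9}
  x = 2: [0↦0, 1↦3, 2↦6, 3↦9, 4↦1, 5↦4, 6↦7, 7↦10, 8↦2, 9↦5, 10↦8]  zeros at y ∈ {0}
  x = 3: [0↦7, 1↦1, 2↦6, 3↦0, 4↦5, 5↦10, 6↦4, 7↦9, 8↦3, 9↦8, 10↦2]  zeros at y ∈ {3}
  x = 4: [0↦1, 1↦8, 2↦4, 3↦0, 4↦7, 5↦3, 6↦10, 7↦6, 8↦2, 9↦9, 10↦5]  zeros at y ∈ {3}
  x = 5: [0↦4, 1↦2, 2↦0, 3↦9, 4↦7, 5↦5, 6↦3, 7↦1, 8↦10, 9↦8, 10↦6]  zeros at y ∈ {2}
  x = 6: [0↦5, 1↦5, 2↦5, 3↦5, 4↦5, 5↦5, 6↦5, 7↦5, 8↦5, 9↦5, 10↦5]  zeros at y ∈ ∅
  x = 7: [0↦4, 1↦6, 2↦8, 3↦10, 4↦1, 5↦3, 6↦5, 7↦7, 8↦9, 9↦0, 10↦2]  zeros at y ∈ {9}
  x = 8: [0↦1, 1↦5, 2↦9, 3↦2, 4↦6, 5↦10, 6↦3, 7↦7, 8↦0, 9↦4, 10↦8]  zeros at y ∈ {8}
  x = 9: [0↦7, 1↦2, 2↦8, 3↦3, 4↦9, 5↦4, 6↦10, 7↦5, 8↦0, 9↦6, 10↦1]  zeros at y ∈ {8}
  x = 10: [0↦0, 1↦8, 2↦5, 3↦2, 4↦10, 5↦7, 6↦4, 7↦1, 8↦9, 9↦6, 10↦3]  zeros at y ∈ {0}
Collecting zeros: affine points = {(0, 2), (1, 9), (2, 0), (3, 3), (4, 3), (5, 2), (7, 9), (8, 8), (9, 8), (10, 0)}.
Total count |C(F_11)_aff| = 10.


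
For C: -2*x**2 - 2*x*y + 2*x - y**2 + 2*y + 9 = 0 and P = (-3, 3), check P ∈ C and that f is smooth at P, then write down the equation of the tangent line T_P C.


Tangent line at P: 8*x + 2*y + 18 = 0.

Step 1: f(-3, 3) = 0, so P lies on C.
Step 2: partial derivatives
  f_x(x, y) = -4*x - 2*y + 2, f_y(x, y) = -2*x - 2*y + 2.
  f_x(P) = 8, f_y(P) = 2 (gradient nonzero, so P is smooth).
Step 3: tangent line at P: 8·(x − -3) + 2·(y − 3) = 0.
Expanding: 8*x + 2*y + 18 = 0.


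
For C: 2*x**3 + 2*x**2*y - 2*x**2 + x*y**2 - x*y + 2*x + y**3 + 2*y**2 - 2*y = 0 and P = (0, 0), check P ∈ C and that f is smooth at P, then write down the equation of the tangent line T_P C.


Tangent line at P: 2*x - 2*y = 0.

Step 1: f(0, 0) = 0, so P lies on C.
Step 2: partial derivatives
  f_x(x, y) = 6*x**2 + 4*x*y - 4*x + y**2 - y + 2, f_y(x, y) = 2*x**2 + 2*x*y - x + 3*y**2 + 4*y - 2.
  f_x(P) = 2, f_y(P) = -2 (gradient nonzero, so P is smooth).
Step 3: tangent line at P: 2·(x − 0) + -2·(y − 0) = 0.
Expanding: 2*x - 2*y = 0.


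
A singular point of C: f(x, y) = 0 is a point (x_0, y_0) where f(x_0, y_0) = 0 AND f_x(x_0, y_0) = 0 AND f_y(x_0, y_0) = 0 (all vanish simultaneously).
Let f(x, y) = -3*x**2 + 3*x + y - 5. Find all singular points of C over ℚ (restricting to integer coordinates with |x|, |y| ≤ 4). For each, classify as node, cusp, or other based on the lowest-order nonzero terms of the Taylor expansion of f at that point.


No singular points in the scanned grid; C is smooth there.

Compute partial derivatives:
  f_x = 3 - 6*x.
  f_y = 1.
f_y = 1 is a nonzero constant, so f_y never vanishes: no point (x, y) can satisfy f = f_x = f_y = 0. In particular no (x, y) ∈ {−4, ..., 4}² is singular; the curve is smooth.


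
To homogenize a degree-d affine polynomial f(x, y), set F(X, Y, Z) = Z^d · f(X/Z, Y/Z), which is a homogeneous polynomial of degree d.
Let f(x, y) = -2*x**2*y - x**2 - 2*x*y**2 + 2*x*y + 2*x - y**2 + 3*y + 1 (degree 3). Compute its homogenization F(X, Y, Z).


F(X, Y, Z) = -2*X**2*Y - X**2*Z - 2*X*Y**2 + 2*X*Y*Z + 2*X*Z**2 - Y**2*Z + 3*Y*Z**2 + Z**3

deg(f) = 3.
Substitute x = X/Z, y = Y/Z into f, then multiply by Z^3.
  monomial -2·x^2·y^1 ↦ -2·X^2·Y^1·Z^0.
  monomial -1·x^2·y^0 ↦ -1·X^2·Y^0·Z^1.
  monomial -2·x^1·y^2 ↦ -2·X^1·Y^2·Z^0.
  monomial 2·x^1·y^1 ↦ 2·X^1·Y^1·Z^1.
  monomial 2·x^1·y^0 ↦ 2·X^1·Y^0·Z^2.
  monomial -1·x^0·y^2 ↦ -1·X^0·Y^2·Z^1.
  monomial 3·x^0·y^1 ↦ 3·X^0·Y^1·Z^2.
  monomial 1·x^0·y^0 ↦ 1·X^0·Y^0·Z^3.
Collecting: F(X, Y, Z) = -2*X**2*Y - X**2*Z - 2*X*Y**2 + 2*X*Y*Z + 2*X*Z**2 - Y**2*Z + 3*Y*Z**2 + Z**3.


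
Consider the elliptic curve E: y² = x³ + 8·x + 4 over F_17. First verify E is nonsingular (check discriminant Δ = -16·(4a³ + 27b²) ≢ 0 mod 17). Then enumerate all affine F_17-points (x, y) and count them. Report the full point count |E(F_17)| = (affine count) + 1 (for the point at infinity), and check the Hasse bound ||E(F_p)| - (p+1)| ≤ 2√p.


Affine points = {(0, 2), (0, 15), (1, 8), (1, 9), (3, 2), (3, 15), (4, 7), (4, 10), (5, 4), (5, 13), (6, 8), (6, 9), (8, 6), (8, 11), (10, 8), (10, 9), (12, 3), (12, 14), (14, 2), (14, 15)}; affine count = 20; |E(F_17)| = 21.

Discriminant check: Δ ∝ 4a³ + 27b² = 4·8³ + 27·4² = 4·512 + 27·16 ≡ 15 (mod 17). Nonzero ⇒ E is nonsingular.
For each x ∈ F_17, compute rhs = x³ + 8·x + 4 mod 17, then count y ∈ F_17 with y² ≡ rhs.
  x = 0: rhs = 4, matching y values: 2, 15 (2 points).
  x = 1: rhs = 13, matching y values: 8, 9 (2 points).
  x = 2: rhs = 11, matching y values: none (0 points).
  x = 3: rhs = 4, matching y values: 2, 15 (2 points).
  x = 4: rhs = 15, matching y values: 7, 10 (2 points).
  x = 5: rhs = 16, matching y values: 4, 13 (2 points).
  x = 6: rhs = 13, matching y values: 8, 9 (2 points).
  x = 7: rhs = 12, matching y values: none (0 points).
  x = 8: rhs = 2, matching y values: 6, 11 (2 points).
  x = 9: rhs = 6, matching y values: none (0 points).
  x = 10: rhs = 13, matching y values: 8, 9 (2 points).
  x = 11: rhs = 12, matching y values: none (0 points).
  x = 12: rhs = 9, matching y values: 3, 14 (2 points).
  x = 13: rhs = 10, matching y values: none (0 points).
  x = 14: rhs = 4, matching y values: 2, 15 (2 points).
  x = 15: rhs = 14, matching y values: none (0 points).
  x = 16: rhs = 12, matching y values: none (0 points).
Total affine count: 20.
Full point count |E(F_17)| = 20 + 1 = 21.
Hasse bound: |21 − (17+1)| = |3| = 3 ≤ 2√17 ≈ 8.2462 ✓.


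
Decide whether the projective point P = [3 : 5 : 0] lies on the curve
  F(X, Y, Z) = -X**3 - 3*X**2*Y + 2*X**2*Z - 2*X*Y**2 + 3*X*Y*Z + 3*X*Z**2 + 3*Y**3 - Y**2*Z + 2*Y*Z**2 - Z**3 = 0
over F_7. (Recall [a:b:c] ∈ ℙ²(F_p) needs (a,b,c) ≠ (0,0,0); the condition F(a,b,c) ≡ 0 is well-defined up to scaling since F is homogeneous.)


F(3,5,0) ≡ 0 (mod 7); P is on the curve.

Evaluate F(3, 5, 0) term-by-term (mod 7).
  -X**3 ↦ -1·27·1·1 = -27
  -3*X**2*Y ↦ -3·9·5·1 = -135
  2*X**2*Z ↦ 2·9·1·0 = 0
  -2*X*Y**2 ↦ -2·3·25·1 = -150
  3*X*Y*Z ↦ 3·3·5·0 = 0
  3*X*Z**2 ↦ 3·3·1·0 = 0
  3*Y**3 ↦ 3·1·125·1 = 375
  -Y**2*Z ↦ -1·1·25·0 = 0
  2*Y*Z**2 ↦ 2·1·5·0 = 0
  -Z**3 ↦ -1·1·1·0 = 0
Sum: F(3, 5, 0) = (-27) + (-135) + (0) + (-150) + (0) + (0) + (375) + (0) + (0) + (0) = 63.
Reducing mod 7: 63 ≡ 0 (mod 7).
Since F(a, b, c) ≡ 0 (mod 7), P lies on the curve.


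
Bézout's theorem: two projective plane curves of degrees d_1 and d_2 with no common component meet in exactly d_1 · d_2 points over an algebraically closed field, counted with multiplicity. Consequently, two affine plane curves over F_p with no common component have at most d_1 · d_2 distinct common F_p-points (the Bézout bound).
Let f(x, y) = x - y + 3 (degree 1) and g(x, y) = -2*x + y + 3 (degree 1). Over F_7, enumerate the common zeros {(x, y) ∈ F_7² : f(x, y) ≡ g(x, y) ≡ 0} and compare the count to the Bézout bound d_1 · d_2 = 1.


Common zeros: {(6, 2)}; count = 1; Bézout bound = 1.

deg(f) = 1, deg(g) = 1, so Bézout bound = 1.
Scan x ∈ F_7. For each x, list the y ∈ F_7 with f(x, y) ≡ 0 and those with g(x, y) ≡ 0 (mod 7); the common zeros in that column are the intersection.
  x = 0: f ≡ 0 at y ∈ {3}; g ≡ 0 at y ∈ {4}; common: ∅.
  x = 1: f ≡ 0 at y ∈ {4}; g ≡ 0 at y ∈ {6}; common: ∅.
  x = 2: f ≡ 0 at y ∈ {5}; g ≡ 0 at y ∈ {1}; common: ∅.
  x = 3: f ≡ 0 at y ∈ {6}; g ≡ 0 at y ∈ {3}; common: ∅.
  x = 4: f ≡ 0 at y ∈ {0}; g ≡ 0 at y ∈ {5}; common: ∅.
  x = 5: f ≡ 0 at y ∈ {1}; g ≡ 0 at y ∈ {0}; common: ∅.
  x = 6: f ≡ 0 at y ∈ {2}; g ≡ 0 at y ∈ {2}; common: {2}.
Collecting: common zeros = {(6, 2)}, so the count is 1.
Comparison with the Bézout bound: 1 ≤ 1 = deg(f)·deg(g), as expected for curves with no common component (the bound is attained).


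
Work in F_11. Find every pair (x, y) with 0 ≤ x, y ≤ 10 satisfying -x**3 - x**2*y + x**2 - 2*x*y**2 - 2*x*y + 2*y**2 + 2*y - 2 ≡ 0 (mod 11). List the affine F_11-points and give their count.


Affine F_11-points: {(0, 3), (0, 7), (1, 9), (3, 6), (3, 10), (5, 1), (5, 10), (10, 0), (10, 2)}; count = 9.

For each of the 121 pairs (x, y) ∈ F_11², evaluate f(x, y) mod 11. Record the zeros.
  x = 0: [0↦9, 1↦2, 2↦10, 3↦0, 4↦5, 5↦3, 6↦5, 7↦0, 8↦10, 9↦2, 10↦9]  zeros at y ∈ {3, 7}
  x = 1: [0↦9, 1↦8, 2↦7, 3↦6, 4↦5, 5↦4, 6↦3, 7↦2, 8↦1, 9↦0, 10↦10]  zeros at y ∈ {9}
  x = 2: [0↦5, 1↦8, 2↦7, 3↦2, 4↦4, 5↦2, 6↦7, 7↦8, 8↦5, 9↦9, 10↦9]  zeros at y ∈ ∅
  x = 3: [0↦2, 1↦7, 2↦4, 3↦4, 4↦7, 5↦2, 6↦0, 7↦1, 8↦5, 9↦1, 10↦0]  zeros at y ∈ {6, 10}
  x = 4: [0↦5, 1↦10, 2↦3, 3↦6, 4↦8, 5↦9, 6↦9, 7↦8, 8↦6, 9↦3, 10↦10]  zeros at y ∈ ∅
  x = 5: [0↦8, 1↦0, 2↦9, 3↦2, 4↦1, 5↦6, 6↦6, 7↦1, 8↦2, 9↦9, 10↦0]  zeros at y ∈ {1, 10}
  x = 6: [0↦5, 1↦4, 2↦5, 3↦8, 4↦2, 5↦9, 6↦7, 7↦7, 8↦9, 9↦2, 10↦8]  zeros at y ∈ ∅
  x = 7: [0↦1, 1↦5, 2↦7, 3↦7, 4↦5, 5↦1, 6↦6, 7↦9, 8↦10, 9↦9, 10↦6]  zeros at y ∈ ∅
  x = 8: [0↦1, 1↦8, 2↦9, 3↦4, 4↦4, 5↦9, 6↦8, 7↦1, 8↦10, 9↦2, 10↦10]  zeros at y ∈ ∅
  x = 9: [0↦10, 1↦7, 2↦5, 3↦4, 4↦4, 5↦5, 6↦7, 7↦10, 8↦3, 9↦8, 10↦3]  zeros at y ∈ ∅
  x = 10: [0↦0, 1↦7, 2↦0, 3↦1, 4↦10, 5↦5, 6↦8, 7↦8, 8↦5, 9↦10, 10↦1]  zeros at y ∈ {0, 2}
Collecting zeros: affine points = {(0, 3), (0, 7), (1, 9), (3, 6), (3, 10), (5, 1), (5, 10), (10, 0), (10, 2)}.
Total count |C(F_11)_aff| = 9.


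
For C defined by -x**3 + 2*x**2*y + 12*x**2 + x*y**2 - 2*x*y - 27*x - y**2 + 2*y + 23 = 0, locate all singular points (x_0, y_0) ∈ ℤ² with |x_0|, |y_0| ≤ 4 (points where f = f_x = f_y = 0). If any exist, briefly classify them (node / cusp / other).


Singular points: {(2, -3)}; classification: cusp.

Compute partial derivatives:
  f_x = -3*x**2 + 4*x*y + 24*x + y**2 - 2*y - 27.
  f_y = 2*x**2 + 2*x*y - 2*x - 2*y + 2.
Scan x_0 ∈ {−4, ..., 4}. For each x_0, f_y(x_0, y) is a polynomial in y; find its integer roots y ∈ {−4, ..., 4}, then test f_x and f at those candidates.
  x = -4: f_y(-4, y) = 42 - 10*y; no integer root y with |y| ≤ 4.
  x = -3: f_y(-3, y) = 26 - 8*y; no integer root y with |y| ≤ 4.
  x = -2: f_y(-2, y) = 14 - 6*y; no integer root y with |y| ≤ 4.
  x = -1: f_y(-1, y) = 6 - 4*y; no integer root y with |y| ≤ 4.
  x = 0: f_y(0, y) = 2 - 2*y; vanishes at y ∈ {1}. (0, 1): f_x = -28 ≠ 0.
  x = 1: f_y(1, y) = 2; no integer root y with |y| ≤ 4.
  x = 2: f_y(2, y) = 2*y + 6; vanishes at y ∈ {-3}. (2, -3): f_x = 0, f = 0 — SINGULAR.
  x = 3: f_y(3, y) = 4*y + 14; no integer root y with |y| ≤ 4.
  x = 4: f_y(4, y) = 6*y + 26; no integer root y with |y| ≤ 4.
Only singular point on the grid: (2, -3).
Classify: substitute x = 2 + u, y = -3 + v and expand: f = -u**3 + 2*u**2*v + u*v**2 + v**2.
No constant or linear terms (consistent with a singular point). Quadratic part: v**2. Cubic part: -u**3 + 2*u**2*v + u*v**2.
The quadratic part v**2 is a perfect square, so there is a single (double) tangent line v = 0, i.e. y = -3. Restricting the cubic part to that line (v = 0) leaves -u**3 ≠ 0, so f is not divisible by v and the branch is v² ≈ u**3 to lowest order — this is a cusp.
Classification: cusp.


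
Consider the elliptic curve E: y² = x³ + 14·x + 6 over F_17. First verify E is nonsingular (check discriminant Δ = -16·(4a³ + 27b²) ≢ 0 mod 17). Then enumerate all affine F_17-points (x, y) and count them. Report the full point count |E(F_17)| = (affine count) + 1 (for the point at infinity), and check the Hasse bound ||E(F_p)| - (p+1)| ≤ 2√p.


Affine points = {(1, 2), (1, 15), (2, 5), (2, 12), (6, 0), (8, 1), (8, 16), (12, 7), (12, 10), (15, 2), (15, 15), (16, 5), (16, 12)}; affine count = 13; |E(F_17)| = 14.

Discriminant check: Δ ∝ 4a³ + 27b² = 4·14³ + 27·6² = 4·2744 + 27·36 ≡ 14 (mod 17). Nonzero ⇒ E is nonsingular.
For each x ∈ F_17, compute rhs = x³ + 14·x + 6 mod 17, then count y ∈ F_17 with y² ≡ rhs.
  x = 0: rhs = 6, matching y values: none (0 points).
  x = 1: rhs = 4, matching y values: 2, 15 (2 points).
  x = 2: rhs = 8, matching y values: 5, 12 (2 points).
  x = 3: rhs = 7, matching y values: none (0 points).
  x = 4: rhs = 7, matching y values: none (0 points).
  x = 5: rhs = 14, matching y values: none (0 points).
  x = 6: rhs = 0, matching y values: 0 (1 points).
  x = 7: rhs = 5, matching y values: none (0 points).
  x = 8: rhs = 1, matching y values: 1, 16 (2 points).
  x = 9: rhs = 11, matching y values: none (0 points).
  x = 10: rhs = 7, matching y values: none (0 points).
  x = 11: rhs = 12, matching y values: none (0 points).
  x = 12: rhs = 15, matching y values: 7, 10 (2 points).
  x = 13: rhs = 5, matching y values: none (0 points).
  x = 14: rhs = 5, matching y values: none (0 points).
  x = 15: rhs = 4, matching y values: 2, 15 (2 points).
  x = 16: rhs = 8, matching y values: 5, 12 (2 points).
Total affine count: 13.
Full point count |E(F_17)| = 13 + 1 = 14.
Hasse bound: |14 − (17+1)| = |-4| = 4 ≤ 2√17 ≈ 8.2462 ✓.


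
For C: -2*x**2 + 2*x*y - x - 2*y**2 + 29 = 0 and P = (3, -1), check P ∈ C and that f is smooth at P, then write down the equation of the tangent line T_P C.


Tangent line at P: -15*x + 10*y + 55 = 0.

Step 1: f(3, -1) = 0, so P lies on C.
Step 2: partial derivatives
  f_x(x, y) = -4*x + 2*y - 1, f_y(x, y) = 2*x - 4*y.
  f_x(P) = -15, f_y(P) = 10 (gradient nonzero, so P is smooth).
Step 3: tangent line at P: -15·(x − 3) + 10·(y − -1) = 0.
Expanding: -15*x + 10*y + 55 = 0.


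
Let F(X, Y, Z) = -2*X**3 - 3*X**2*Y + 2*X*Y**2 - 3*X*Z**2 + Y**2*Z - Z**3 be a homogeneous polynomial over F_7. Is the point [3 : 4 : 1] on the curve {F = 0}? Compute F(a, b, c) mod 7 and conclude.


F(3,4,1) ≡ 3 (mod 7); P is NOT on the curve.

Evaluate F(3, 4, 1) term-by-term (mod 7).
  -2*X**3 ↦ -2·27·1·1 = -54
  -3*X**2*Y ↦ -3·9·4·1 = -108
  2*X*Y**2 ↦ 2·3·16·1 = 96
  -3*X*Z**2 ↦ -3·3·1·1 = -9
  Y**2*Z ↦ 1·1·16·1 = 16
  -Z**3 ↦ -1·1·1·1 = -1
Sum: F(3, 4, 1) = (-54) + (-108) + (96) + (-9) + (16) + (-1) = -60.
Reducing mod 7: -60 ≡ 3 (mod 7).
Since F(a, b, c) ≡ 3 ≠ 0 (mod 7), P does NOT lie on the curve.


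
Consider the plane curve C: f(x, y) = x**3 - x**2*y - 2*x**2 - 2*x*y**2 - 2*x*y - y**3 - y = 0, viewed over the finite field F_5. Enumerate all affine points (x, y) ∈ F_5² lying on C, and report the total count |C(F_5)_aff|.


Affine F_5-points: {(0, 0), (0, 2), (0, 3), (1, 2), (2, 0), (2, 3), (3, 2), (3, 3), (3, 4), (4, 4)}; count = 10.

For each of the 25 pairs (x, y) ∈ F_5², evaluate f(x, y) mod 5. Record the zeros.
  x = 0: [0↦0, 1↦3, 2↦0, 3↦0, 4↦2]  zeros at y ∈ {0, 2, 3}
  x = 1: [0↦4, 1↦2, 2↦0, 3↦2, 4↦2]  zeros at y ∈ {2}
  x = 2: [0↦0, 1↦1, 2↦3, 3↦0, 4↦1]  zeros at y ∈ {0, 3}
  x = 3: [0↦4, 1↦1, 2↦0, 3↦0, 4↦0]  zeros at y ∈ {2, 3, 4}
  x = 4: [0↦2, 1↦3, 2↦2, 3↦3, 4↦0]  zeros at y ∈ {4}
Collecting zeros: affine points = {(0, 0), (0, 2), (0, 3), (1, 2), (2, 0), (2, 3), (3, 2), (3, 3), (3, 4), (4, 4)}.
Total count |C(F_5)_aff| = 10.


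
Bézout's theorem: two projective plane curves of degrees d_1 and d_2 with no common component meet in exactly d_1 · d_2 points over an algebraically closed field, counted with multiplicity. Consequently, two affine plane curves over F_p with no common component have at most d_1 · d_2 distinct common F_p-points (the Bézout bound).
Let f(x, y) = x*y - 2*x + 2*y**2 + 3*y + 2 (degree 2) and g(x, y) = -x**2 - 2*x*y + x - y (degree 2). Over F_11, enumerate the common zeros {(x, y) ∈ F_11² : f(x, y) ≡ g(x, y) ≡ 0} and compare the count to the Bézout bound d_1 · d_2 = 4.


Common zeros: {(1, 0)}; count = 1; Bézout bound = 4.

deg(f) = 2, deg(g) = 2, so Bézout bound = 4.
Scan x ∈ F_11. For each x, list the y ∈ F_11 with f(x, y) ≡ 0 and those with g(x, y) ≡ 0 (mod 11); the common zeros in that column are the intersection.
  x = 0: f ≡ 0 at y ∈ {7, 8}; g ≡ 0 at y ∈ {0}; common: ∅.
  x = 1: f ≡ 0 at y ∈ {0, 9}; g ≡ 0 at y ∈ {0}; common: {0}.
  x = 2: f ≡ 0 at y ∈ ∅; g ≡ 0 at y ∈ {4}; common: ∅.
  x = 3: f ≡ 0 at y ∈ ∅; g ≡ 0 at y ∈ {7}; common: ∅.
  x = 4: f ≡ 0 at y ∈ {3, 10}; g ≡ 0 at y ∈ {6}; common: ∅.
  x = 5: f ≡ 0 at y ∈ ∅; g ≡ 0 at y ∈ ∅; common: ∅.
  x = 6: f ≡ 0 at y ∈ ∅; g ≡ 0 at y ∈ {7}; common: ∅.
  x = 7: f ≡ 0 at y ∈ {1, 5}; g ≡ 0 at y ∈ {6}; common: ∅.
  x = 8: f ≡ 0 at y ∈ ∅; g ≡ 0 at y ∈ {9}; common: ∅.
  x = 9: f ≡ 0 at y ∈ ∅; g ≡ 0 at y ∈ {2}; common: ∅.
  x = 10: f ≡ 0 at y ∈ {4, 6}; g ≡ 0 at y ∈ {2}; common: ∅.
Collecting: common zeros = {(1, 0)}, so the count is 1.
Comparison with the Bézout bound: 1 ≤ 4 = deg(f)·deg(g), as expected for curves with no common component (the affine F_11-count falls short of the bound because intersections may lie at infinity, over extension fields, or carry multiplicity).
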